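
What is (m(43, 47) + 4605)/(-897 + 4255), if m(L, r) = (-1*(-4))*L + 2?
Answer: 4779/3358 ≈ 1.4232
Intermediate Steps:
m(L, r) = 2 + 4*L (m(L, r) = 4*L + 2 = 2 + 4*L)
(m(43, 47) + 4605)/(-897 + 4255) = ((2 + 4*43) + 4605)/(-897 + 4255) = ((2 + 172) + 4605)/3358 = (174 + 4605)*(1/3358) = 4779*(1/3358) = 4779/3358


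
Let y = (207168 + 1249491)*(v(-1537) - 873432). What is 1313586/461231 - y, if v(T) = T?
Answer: 587853423781784487/461231 ≈ 1.2745e+12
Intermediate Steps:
y = -1274531468571 (y = (207168 + 1249491)*(-1537 - 873432) = 1456659*(-874969) = -1274531468571)
1313586/461231 - y = 1313586/461231 - 1*(-1274531468571) = 1313586*(1/461231) + 1274531468571 = 1313586/461231 + 1274531468571 = 587853423781784487/461231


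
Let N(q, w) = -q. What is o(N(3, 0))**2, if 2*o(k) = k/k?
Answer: 1/4 ≈ 0.25000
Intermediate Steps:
o(k) = 1/2 (o(k) = (k/k)/2 = (1/2)*1 = 1/2)
o(N(3, 0))**2 = (1/2)**2 = 1/4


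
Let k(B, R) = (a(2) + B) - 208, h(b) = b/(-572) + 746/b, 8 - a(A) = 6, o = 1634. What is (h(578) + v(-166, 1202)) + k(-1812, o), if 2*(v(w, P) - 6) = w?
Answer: -173136973/82654 ≈ -2094.7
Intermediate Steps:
a(A) = 2 (a(A) = 8 - 1*6 = 8 - 6 = 2)
v(w, P) = 6 + w/2
h(b) = 746/b - b/572 (h(b) = b*(-1/572) + 746/b = -b/572 + 746/b = 746/b - b/572)
k(B, R) = -206 + B (k(B, R) = (2 + B) - 208 = -206 + B)
(h(578) + v(-166, 1202)) + k(-1812, o) = ((746/578 - 1/572*578) + (6 + (½)*(-166))) + (-206 - 1812) = ((746*(1/578) - 289/286) + (6 - 83)) - 2018 = ((373/289 - 289/286) - 77) - 2018 = (23157/82654 - 77) - 2018 = -6341201/82654 - 2018 = -173136973/82654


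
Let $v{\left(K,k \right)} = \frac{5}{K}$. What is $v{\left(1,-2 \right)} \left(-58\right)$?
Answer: $-290$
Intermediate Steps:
$v{\left(1,-2 \right)} \left(-58\right) = \frac{5}{1} \left(-58\right) = 5 \cdot 1 \left(-58\right) = 5 \left(-58\right) = -290$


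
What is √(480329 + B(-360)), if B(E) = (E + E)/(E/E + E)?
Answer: √61905540329/359 ≈ 693.06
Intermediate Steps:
B(E) = 2*E/(1 + E) (B(E) = (2*E)/(1 + E) = 2*E/(1 + E))
√(480329 + B(-360)) = √(480329 + 2*(-360)/(1 - 360)) = √(480329 + 2*(-360)/(-359)) = √(480329 + 2*(-360)*(-1/359)) = √(480329 + 720/359) = √(172438831/359) = √61905540329/359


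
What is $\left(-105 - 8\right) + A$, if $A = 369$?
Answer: $256$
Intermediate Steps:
$\left(-105 - 8\right) + A = \left(-105 - 8\right) + 369 = -113 + 369 = 256$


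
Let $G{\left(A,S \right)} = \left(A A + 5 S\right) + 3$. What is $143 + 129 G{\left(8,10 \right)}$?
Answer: $15236$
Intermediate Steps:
$G{\left(A,S \right)} = 3 + A^{2} + 5 S$ ($G{\left(A,S \right)} = \left(A^{2} + 5 S\right) + 3 = 3 + A^{2} + 5 S$)
$143 + 129 G{\left(8,10 \right)} = 143 + 129 \left(3 + 8^{2} + 5 \cdot 10\right) = 143 + 129 \left(3 + 64 + 50\right) = 143 + 129 \cdot 117 = 143 + 15093 = 15236$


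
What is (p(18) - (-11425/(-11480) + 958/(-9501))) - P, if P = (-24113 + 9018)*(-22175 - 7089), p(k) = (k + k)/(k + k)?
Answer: -9636248857879601/21814296 ≈ -4.4174e+8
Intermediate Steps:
p(k) = 1 (p(k) = (2*k)/((2*k)) = (2*k)*(1/(2*k)) = 1)
P = 441740080 (P = -15095*(-29264) = 441740080)
(p(18) - (-11425/(-11480) + 958/(-9501))) - P = (1 - (-11425/(-11480) + 958/(-9501))) - 1*441740080 = (1 - (-11425*(-1/11480) + 958*(-1/9501))) - 441740080 = (1 - (2285/2296 - 958/9501)) - 441740080 = (1 - 1*19510217/21814296) - 441740080 = (1 - 19510217/21814296) - 441740080 = 2304079/21814296 - 441740080 = -9636248857879601/21814296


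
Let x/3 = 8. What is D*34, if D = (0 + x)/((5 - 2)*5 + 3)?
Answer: 136/3 ≈ 45.333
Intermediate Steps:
x = 24 (x = 3*8 = 24)
D = 4/3 (D = (0 + 24)/((5 - 2)*5 + 3) = 24/(3*5 + 3) = 24/(15 + 3) = 24/18 = 24*(1/18) = 4/3 ≈ 1.3333)
D*34 = (4/3)*34 = 136/3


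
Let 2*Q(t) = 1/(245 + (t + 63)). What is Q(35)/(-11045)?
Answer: -1/7576870 ≈ -1.3198e-7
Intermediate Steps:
Q(t) = 1/(2*(308 + t)) (Q(t) = 1/(2*(245 + (t + 63))) = 1/(2*(245 + (63 + t))) = 1/(2*(308 + t)))
Q(35)/(-11045) = (1/(2*(308 + 35)))/(-11045) = ((½)/343)*(-1/11045) = ((½)*(1/343))*(-1/11045) = (1/686)*(-1/11045) = -1/7576870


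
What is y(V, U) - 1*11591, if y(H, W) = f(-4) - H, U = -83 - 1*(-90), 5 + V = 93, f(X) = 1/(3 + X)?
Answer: -11680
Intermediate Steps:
V = 88 (V = -5 + 93 = 88)
U = 7 (U = -83 + 90 = 7)
y(H, W) = -1 - H (y(H, W) = 1/(3 - 4) - H = 1/(-1) - H = -1 - H)
y(V, U) - 1*11591 = (-1 - 1*88) - 1*11591 = (-1 - 88) - 11591 = -89 - 11591 = -11680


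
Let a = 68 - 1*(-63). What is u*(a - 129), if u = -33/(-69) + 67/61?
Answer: 4424/1403 ≈ 3.1532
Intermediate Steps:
a = 131 (a = 68 + 63 = 131)
u = 2212/1403 (u = -33*(-1/69) + 67*(1/61) = 11/23 + 67/61 = 2212/1403 ≈ 1.5766)
u*(a - 129) = 2212*(131 - 129)/1403 = (2212/1403)*2 = 4424/1403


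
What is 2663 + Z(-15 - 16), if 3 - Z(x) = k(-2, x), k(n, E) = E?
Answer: 2697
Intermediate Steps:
Z(x) = 3 - x
2663 + Z(-15 - 16) = 2663 + (3 - (-15 - 16)) = 2663 + (3 - 1*(-31)) = 2663 + (3 + 31) = 2663 + 34 = 2697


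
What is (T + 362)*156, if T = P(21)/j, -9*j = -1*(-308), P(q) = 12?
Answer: 4344132/77 ≈ 56417.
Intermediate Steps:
j = -308/9 (j = -(-1)*(-308)/9 = -1/9*308 = -308/9 ≈ -34.222)
T = -27/77 (T = 12/(-308/9) = 12*(-9/308) = -27/77 ≈ -0.35065)
(T + 362)*156 = (-27/77 + 362)*156 = (27847/77)*156 = 4344132/77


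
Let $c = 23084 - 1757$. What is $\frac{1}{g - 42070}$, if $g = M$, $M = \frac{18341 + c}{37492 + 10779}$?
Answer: $- \frac{48271}{2030721302} \approx -2.377 \cdot 10^{-5}$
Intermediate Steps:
$c = 21327$ ($c = 23084 - 1757 = 21327$)
$M = \frac{39668}{48271}$ ($M = \frac{18341 + 21327}{37492 + 10779} = \frac{39668}{48271} \approx 0.82178$)
$g = \frac{39668}{48271} \approx 0.82178$
$\frac{1}{g - 42070} = \frac{1}{\frac{39668}{48271} - 42070} = \frac{1}{- \frac{2030721302}{48271}} = - \frac{48271}{2030721302}$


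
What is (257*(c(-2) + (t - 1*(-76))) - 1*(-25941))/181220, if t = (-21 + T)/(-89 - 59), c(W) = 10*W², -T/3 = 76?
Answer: 639649/2063120 ≈ 0.31004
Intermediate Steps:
T = -228 (T = -3*76 = -228)
t = 249/148 (t = (-21 - 228)/(-89 - 59) = -249/(-148) = -249*(-1/148) = 249/148 ≈ 1.6824)
(257*(c(-2) + (t - 1*(-76))) - 1*(-25941))/181220 = (257*(10*(-2)² + (249/148 - 1*(-76))) - 1*(-25941))/181220 = (257*(10*4 + (249/148 + 76)) + 25941)*(1/181220) = (257*(40 + 11497/148) + 25941)*(1/181220) = (257*(17417/148) + 25941)*(1/181220) = (4476169/148 + 25941)*(1/181220) = (8315437/148)*(1/181220) = 639649/2063120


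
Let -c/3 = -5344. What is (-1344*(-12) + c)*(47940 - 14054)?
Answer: 1089773760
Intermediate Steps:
c = 16032 (c = -3*(-5344) = 16032)
(-1344*(-12) + c)*(47940 - 14054) = (-1344*(-12) + 16032)*(47940 - 14054) = (16128 + 16032)*33886 = 32160*33886 = 1089773760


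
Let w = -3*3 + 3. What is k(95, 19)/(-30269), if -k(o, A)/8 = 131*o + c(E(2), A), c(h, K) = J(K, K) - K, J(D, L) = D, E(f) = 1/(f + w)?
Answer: 99560/30269 ≈ 3.2892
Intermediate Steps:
w = -6 (w = -9 + 3 = -6)
E(f) = 1/(-6 + f) (E(f) = 1/(f - 6) = 1/(-6 + f))
c(h, K) = 0 (c(h, K) = K - K = 0)
k(o, A) = -1048*o (k(o, A) = -8*(131*o + 0) = -1048*o)
k(95, 19)/(-30269) = -1048*95/(-30269) = -99560*(-1/30269) = 99560/30269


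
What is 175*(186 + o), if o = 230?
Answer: 72800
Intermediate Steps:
175*(186 + o) = 175*(186 + 230) = 175*416 = 72800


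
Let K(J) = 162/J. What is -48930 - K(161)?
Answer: -7877892/161 ≈ -48931.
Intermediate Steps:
-48930 - K(161) = -48930 - 162/161 = -7877892/161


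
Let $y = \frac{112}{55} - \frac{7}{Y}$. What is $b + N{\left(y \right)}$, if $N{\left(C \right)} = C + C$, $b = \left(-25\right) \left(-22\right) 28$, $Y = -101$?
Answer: $\frac{85570394}{5555} \approx 15404.0$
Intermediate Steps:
$b = 15400$ ($b = 550 \cdot 28 = 15400$)
$y = \frac{11697}{5555}$ ($y = \frac{112}{55} - \frac{7}{-101} = 112 \cdot \frac{1}{55} - - \frac{7}{101} = \frac{112}{55} + \frac{7}{101} = \frac{11697}{5555} \approx 2.1057$)
$N{\left(C \right)} = 2 C$
$b + N{\left(y \right)} = 15400 + 2 \cdot \frac{11697}{5555} = 15400 + \frac{23394}{5555} = \frac{85570394}{5555}$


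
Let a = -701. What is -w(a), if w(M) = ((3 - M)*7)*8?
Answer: -39424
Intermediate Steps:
w(M) = 168 - 56*M (w(M) = (21 - 7*M)*8 = 168 - 56*M)
-w(a) = -(168 - 56*(-701)) = -(168 + 39256) = -1*39424 = -39424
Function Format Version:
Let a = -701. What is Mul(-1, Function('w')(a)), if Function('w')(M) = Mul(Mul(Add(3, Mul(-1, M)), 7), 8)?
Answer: -39424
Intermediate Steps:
Function('w')(M) = Add(168, Mul(-56, M)) (Function('w')(M) = Mul(Add(21, Mul(-7, M)), 8) = Add(168, Mul(-56, M)))
Mul(-1, Function('w')(a)) = Mul(-1, Add(168, Mul(-56, -701))) = Mul(-1, Add(168, 39256)) = Mul(-1, 39424) = -39424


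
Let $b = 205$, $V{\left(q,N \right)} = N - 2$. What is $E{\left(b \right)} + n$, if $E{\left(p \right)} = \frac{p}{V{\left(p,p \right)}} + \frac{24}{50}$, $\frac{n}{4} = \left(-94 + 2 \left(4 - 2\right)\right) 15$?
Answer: $- \frac{27397439}{5075} \approx -5398.5$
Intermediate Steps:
$V{\left(q,N \right)} = -2 + N$
$n = -5400$ ($n = 4 \left(-94 + 2 \left(4 - 2\right)\right) 15 = 4 \left(-94 + 2 \cdot 2\right) 15 = 4 \left(-94 + 4\right) 15 = 4 \left(\left(-90\right) 15\right) = 4 \left(-1350\right) = -5400$)
$E{\left(p \right)} = \frac{12}{25} + \frac{p}{-2 + p}$ ($E{\left(p \right)} = \frac{p}{-2 + p} + \frac{24}{50} = \frac{p}{-2 + p} + 24 \cdot \frac{1}{50} = \frac{p}{-2 + p} + \frac{12}{25} = \frac{12}{25} + \frac{p}{-2 + p}$)
$E{\left(b \right)} + n = \frac{-24 + 37 \cdot 205}{25 \left(-2 + 205\right)} - 5400 = \frac{-24 + 7585}{25 \cdot 203} - 5400 = \frac{1}{25} \cdot \frac{1}{203} \cdot 7561 - 5400 = \frac{7561}{5075} - 5400 = - \frac{27397439}{5075}$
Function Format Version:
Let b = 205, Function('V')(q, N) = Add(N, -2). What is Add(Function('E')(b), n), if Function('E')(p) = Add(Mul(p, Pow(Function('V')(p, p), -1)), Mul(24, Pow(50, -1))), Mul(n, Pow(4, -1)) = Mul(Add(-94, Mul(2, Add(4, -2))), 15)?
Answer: Rational(-27397439, 5075) ≈ -5398.5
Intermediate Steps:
Function('V')(q, N) = Add(-2, N)
n = -5400 (n = Mul(4, Mul(Add(-94, Mul(2, Add(4, -2))), 15)) = Mul(4, Mul(Add(-94, Mul(2, 2)), 15)) = Mul(4, Mul(Add(-94, 4), 15)) = Mul(4, Mul(-90, 15)) = Mul(4, -1350) = -5400)
Function('E')(p) = Add(Rational(12, 25), Mul(p, Pow(Add(-2, p), -1))) (Function('E')(p) = Add(Mul(p, Pow(Add(-2, p), -1)), Mul(24, Pow(50, -1))) = Add(Mul(p, Pow(Add(-2, p), -1)), Mul(24, Rational(1, 50))) = Add(Mul(p, Pow(Add(-2, p), -1)), Rational(12, 25)) = Add(Rational(12, 25), Mul(p, Pow(Add(-2, p), -1))))
Add(Function('E')(b), n) = Add(Mul(Rational(1, 25), Pow(Add(-2, 205), -1), Add(-24, Mul(37, 205))), -5400) = Add(Mul(Rational(1, 25), Pow(203, -1), Add(-24, 7585)), -5400) = Add(Mul(Rational(1, 25), Rational(1, 203), 7561), -5400) = Add(Rational(7561, 5075), -5400) = Rational(-27397439, 5075)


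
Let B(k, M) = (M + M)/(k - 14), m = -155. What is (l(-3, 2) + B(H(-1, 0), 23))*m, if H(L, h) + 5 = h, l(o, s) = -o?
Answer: -1705/19 ≈ -89.737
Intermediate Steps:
H(L, h) = -5 + h
B(k, M) = 2*M/(-14 + k) (B(k, M) = (2*M)/(-14 + k) = 2*M/(-14 + k))
(l(-3, 2) + B(H(-1, 0), 23))*m = (-1*(-3) + 2*23/(-14 + (-5 + 0)))*(-155) = (3 + 2*23/(-14 - 5))*(-155) = (3 + 2*23/(-19))*(-155) = (3 + 2*23*(-1/19))*(-155) = (3 - 46/19)*(-155) = (11/19)*(-155) = -1705/19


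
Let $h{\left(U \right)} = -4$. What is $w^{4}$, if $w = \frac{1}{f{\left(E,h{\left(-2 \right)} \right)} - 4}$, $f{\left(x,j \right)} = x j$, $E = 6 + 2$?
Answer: $\frac{1}{1679616} \approx 5.9537 \cdot 10^{-7}$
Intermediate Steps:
$E = 8$
$f{\left(x,j \right)} = j x$
$w = - \frac{1}{36}$ ($w = \frac{1}{\left(-4\right) 8 - 4} = \frac{1}{-32 - 4} = \frac{1}{-36} = - \frac{1}{36} \approx -0.027778$)
$w^{4} = \left(- \frac{1}{36}\right)^{4} = \frac{1}{1679616}$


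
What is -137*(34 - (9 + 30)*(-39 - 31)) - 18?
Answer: -378686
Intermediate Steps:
-137*(34 - (9 + 30)*(-39 - 31)) - 18 = -137*(34 - 39*(-70)) - 18 = -137*(34 - 1*(-2730)) - 18 = -137*(34 + 2730) - 18 = -137*2764 - 18 = -378668 - 18 = -378686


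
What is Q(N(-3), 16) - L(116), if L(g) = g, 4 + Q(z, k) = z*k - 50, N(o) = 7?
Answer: -58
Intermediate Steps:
Q(z, k) = -54 + k*z (Q(z, k) = -4 + (z*k - 50) = -4 + (k*z - 50) = -4 + (-50 + k*z) = -54 + k*z)
Q(N(-3), 16) - L(116) = (-54 + 16*7) - 1*116 = (-54 + 112) - 116 = 58 - 116 = -58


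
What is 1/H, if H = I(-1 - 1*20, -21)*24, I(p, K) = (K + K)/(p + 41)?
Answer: -5/252 ≈ -0.019841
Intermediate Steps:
I(p, K) = 2*K/(41 + p) (I(p, K) = (2*K)/(41 + p) = 2*K/(41 + p))
H = -252/5 (H = (2*(-21)/(41 + (-1 - 1*20)))*24 = (2*(-21)/(41 + (-1 - 20)))*24 = (2*(-21)/(41 - 21))*24 = (2*(-21)/20)*24 = (2*(-21)*(1/20))*24 = -21/10*24 = -252/5 ≈ -50.400)
1/H = 1/(-252/5) = -5/252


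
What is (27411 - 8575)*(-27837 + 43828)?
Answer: 301206476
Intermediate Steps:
(27411 - 8575)*(-27837 + 43828) = 18836*15991 = 301206476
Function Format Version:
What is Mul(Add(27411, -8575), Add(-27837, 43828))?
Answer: 301206476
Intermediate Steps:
Mul(Add(27411, -8575), Add(-27837, 43828)) = Mul(18836, 15991) = 301206476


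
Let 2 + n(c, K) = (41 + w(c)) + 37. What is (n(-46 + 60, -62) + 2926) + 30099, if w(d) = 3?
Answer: 33104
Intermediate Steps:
n(c, K) = 79 (n(c, K) = -2 + ((41 + 3) + 37) = -2 + (44 + 37) = -2 + 81 = 79)
(n(-46 + 60, -62) + 2926) + 30099 = (79 + 2926) + 30099 = 3005 + 30099 = 33104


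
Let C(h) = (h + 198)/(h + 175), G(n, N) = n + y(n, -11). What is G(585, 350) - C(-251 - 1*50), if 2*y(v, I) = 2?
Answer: 73733/126 ≈ 585.18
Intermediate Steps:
y(v, I) = 1 (y(v, I) = (1/2)*2 = 1)
G(n, N) = 1 + n (G(n, N) = n + 1 = 1 + n)
C(h) = (198 + h)/(175 + h)
G(585, 350) - C(-251 - 1*50) = (1 + 585) - (198 + (-251 - 1*50))/(175 + (-251 - 1*50)) = 586 - (198 + (-251 - 50))/(175 + (-251 - 50)) = 586 - (198 - 301)/(175 - 301) = 586 - (-103)/(-126) = 586 - (-1)*(-103)/126 = 586 - 1*103/126 = 586 - 103/126 = 73733/126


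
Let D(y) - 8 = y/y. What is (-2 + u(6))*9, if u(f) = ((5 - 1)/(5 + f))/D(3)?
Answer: -194/11 ≈ -17.636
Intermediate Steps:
D(y) = 9 (D(y) = 8 + y/y = 8 + 1 = 9)
u(f) = 4/(9*(5 + f)) (u(f) = ((5 - 1)/(5 + f))/9 = (4/(5 + f))*(⅑) = 4/(9*(5 + f)))
(-2 + u(6))*9 = (-2 + 4/(9*(5 + 6)))*9 = (-2 + (4/9)/11)*9 = (-2 + (4/9)*(1/11))*9 = (-2 + 4/99)*9 = -194/99*9 = -194/11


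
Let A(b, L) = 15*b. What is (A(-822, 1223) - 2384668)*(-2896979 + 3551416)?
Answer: -1568684180126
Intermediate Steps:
(A(-822, 1223) - 2384668)*(-2896979 + 3551416) = (15*(-822) - 2384668)*(-2896979 + 3551416) = (-12330 - 2384668)*654437 = -2396998*654437 = -1568684180126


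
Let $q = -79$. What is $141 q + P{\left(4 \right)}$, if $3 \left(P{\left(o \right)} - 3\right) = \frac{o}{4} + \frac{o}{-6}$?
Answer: $- \frac{100223}{9} \approx -11136.0$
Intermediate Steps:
$P{\left(o \right)} = 3 + \frac{o}{36}$ ($P{\left(o \right)} = 3 + \frac{\frac{o}{4} + \frac{o}{-6}}{3} = 3 + \frac{o \frac{1}{4} + o \left(- \frac{1}{6}\right)}{3} = 3 + \frac{\frac{o}{4} - \frac{o}{6}}{3} = 3 + \frac{\frac{1}{12} o}{3} = 3 + \frac{o}{36}$)
$141 q + P{\left(4 \right)} = 141 \left(-79\right) + \left(3 + \frac{1}{36} \cdot 4\right) = -11139 + \left(3 + \frac{1}{9}\right) = -11139 + \frac{28}{9} = - \frac{100223}{9}$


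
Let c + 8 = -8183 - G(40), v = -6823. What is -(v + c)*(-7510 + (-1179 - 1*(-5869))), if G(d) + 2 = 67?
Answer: -42522780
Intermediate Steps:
G(d) = 65 (G(d) = -2 + 67 = 65)
c = -8256 (c = -8 + (-8183 - 1*65) = -8 + (-8183 - 65) = -8 - 8248 = -8256)
-(v + c)*(-7510 + (-1179 - 1*(-5869))) = -(-6823 - 8256)*(-7510 + (-1179 - 1*(-5869))) = -(-15079)*(-7510 + (-1179 + 5869)) = -(-15079)*(-7510 + 4690) = -(-15079)*(-2820) = -1*42522780 = -42522780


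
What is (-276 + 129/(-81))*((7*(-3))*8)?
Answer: 419720/9 ≈ 46636.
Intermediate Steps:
(-276 + 129/(-81))*((7*(-3))*8) = (-276 + 129*(-1/81))*(-21*8) = (-276 - 43/27)*(-168) = -7495/27*(-168) = 419720/9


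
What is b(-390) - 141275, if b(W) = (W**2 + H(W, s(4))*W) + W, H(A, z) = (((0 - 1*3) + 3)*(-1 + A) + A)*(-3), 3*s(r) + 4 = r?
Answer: -445865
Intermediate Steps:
s(r) = -4/3 + r/3
H(A, z) = -3*A (H(A, z) = (((0 - 3) + 3)*(-1 + A) + A)*(-3) = ((-3 + 3)*(-1 + A) + A)*(-3) = (0*(-1 + A) + A)*(-3) = (0 + A)*(-3) = A*(-3) = -3*A)
b(W) = W - 2*W**2 (b(W) = (W**2 + (-3*W)*W) + W = (W**2 - 3*W**2) + W = -2*W**2 + W = W - 2*W**2)
b(-390) - 141275 = -390*(1 - 2*(-390)) - 141275 = -390*(1 + 780) - 141275 = -390*781 - 141275 = -304590 - 141275 = -445865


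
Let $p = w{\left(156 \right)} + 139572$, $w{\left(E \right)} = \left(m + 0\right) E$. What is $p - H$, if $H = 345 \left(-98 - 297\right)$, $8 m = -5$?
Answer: $\frac{551499}{2} \approx 2.7575 \cdot 10^{5}$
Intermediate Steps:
$m = - \frac{5}{8}$ ($m = \frac{1}{8} \left(-5\right) = - \frac{5}{8} \approx -0.625$)
$w{\left(E \right)} = - \frac{5 E}{8}$ ($w{\left(E \right)} = \left(- \frac{5}{8} + 0\right) E = - \frac{5 E}{8}$)
$H = -136275$ ($H = 345 \left(-395\right) = -136275$)
$p = \frac{278949}{2}$ ($p = \left(- \frac{5}{8}\right) 156 + 139572 = - \frac{195}{2} + 139572 = \frac{278949}{2} \approx 1.3947 \cdot 10^{5}$)
$p - H = \frac{278949}{2} - -136275 = \frac{278949}{2} + 136275 = \frac{551499}{2}$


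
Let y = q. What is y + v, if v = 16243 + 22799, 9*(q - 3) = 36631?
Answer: 388036/9 ≈ 43115.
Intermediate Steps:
q = 36658/9 (q = 3 + (1/9)*36631 = 3 + 36631/9 = 36658/9 ≈ 4073.1)
v = 39042
y = 36658/9 ≈ 4073.1
y + v = 36658/9 + 39042 = 388036/9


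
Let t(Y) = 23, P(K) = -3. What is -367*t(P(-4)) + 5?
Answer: -8436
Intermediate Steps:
-367*t(P(-4)) + 5 = -367*23 + 5 = -8441 + 5 = -8436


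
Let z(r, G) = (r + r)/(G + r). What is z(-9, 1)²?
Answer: 81/16 ≈ 5.0625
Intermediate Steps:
z(r, G) = 2*r/(G + r) (z(r, G) = (2*r)/(G + r) = 2*r/(G + r))
z(-9, 1)² = (2*(-9)/(1 - 9))² = (2*(-9)/(-8))² = (2*(-9)*(-⅛))² = (9/4)² = 81/16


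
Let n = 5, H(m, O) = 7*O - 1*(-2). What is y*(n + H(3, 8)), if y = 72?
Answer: 4536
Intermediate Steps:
H(m, O) = 2 + 7*O (H(m, O) = 7*O + 2 = 2 + 7*O)
y*(n + H(3, 8)) = 72*(5 + (2 + 7*8)) = 72*(5 + (2 + 56)) = 72*(5 + 58) = 72*63 = 4536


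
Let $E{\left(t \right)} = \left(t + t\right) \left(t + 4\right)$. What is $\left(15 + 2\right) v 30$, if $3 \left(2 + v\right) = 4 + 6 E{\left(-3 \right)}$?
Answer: $-6460$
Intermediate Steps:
$E{\left(t \right)} = 2 t \left(4 + t\right)$
$v = - \frac{38}{3}$ ($v = -2 + \frac{4 + 6 \cdot 2 \left(-3\right) \left(4 - 3\right)}{3} = -2 + \frac{4 + 6 \cdot 2 \left(-3\right) 1}{3} = -2 + \frac{4 + 6 \left(-6\right)}{3} = -2 + \frac{4 - 36}{3} = -2 + \frac{1}{3} \left(-32\right) = -2 - \frac{32}{3} = - \frac{38}{3} \approx -12.667$)
$\left(15 + 2\right) v 30 = \left(15 + 2\right) \left(- \frac{38}{3}\right) 30 = 17 \left(- \frac{38}{3}\right) 30 = \left(- \frac{646}{3}\right) 30 = -6460$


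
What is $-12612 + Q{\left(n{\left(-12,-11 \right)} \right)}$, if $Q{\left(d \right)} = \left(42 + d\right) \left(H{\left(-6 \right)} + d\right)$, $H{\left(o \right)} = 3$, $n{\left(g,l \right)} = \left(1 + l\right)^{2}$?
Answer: $2014$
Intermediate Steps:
$Q{\left(d \right)} = \left(3 + d\right) \left(42 + d\right)$ ($Q{\left(d \right)} = \left(42 + d\right) \left(3 + d\right) = \left(3 + d\right) \left(42 + d\right)$)
$-12612 + Q{\left(n{\left(-12,-11 \right)} \right)} = -12612 + \left(126 + \left(\left(1 - 11\right)^{2}\right)^{2} + 45 \left(1 - 11\right)^{2}\right) = -12612 + \left(126 + \left(\left(-10\right)^{2}\right)^{2} + 45 \left(-10\right)^{2}\right) = -12612 + \left(126 + 100^{2} + 45 \cdot 100\right) = -12612 + \left(126 + 10000 + 4500\right) = -12612 + 14626 = 2014$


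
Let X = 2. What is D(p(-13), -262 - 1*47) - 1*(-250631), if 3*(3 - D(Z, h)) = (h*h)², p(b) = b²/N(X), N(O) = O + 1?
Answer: -3038623153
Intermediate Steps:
N(O) = 1 + O
p(b) = b²/3 (p(b) = b²/(1 + 2) = b²/3)
D(Z, h) = 3 - h⁴/3
D(p(-13), -262 - 1*47) - 1*(-250631) = (3 - (-262 - 1*47)⁴/3) - 1*(-250631) = (3 - (-262 - 47)⁴/3) + 250631 = (3 - ⅓*(-309)⁴) + 250631 = (3 - ⅓*9116621361) + 250631 = (3 - 3038873787) + 250631 = -3038873784 + 250631 = -3038623153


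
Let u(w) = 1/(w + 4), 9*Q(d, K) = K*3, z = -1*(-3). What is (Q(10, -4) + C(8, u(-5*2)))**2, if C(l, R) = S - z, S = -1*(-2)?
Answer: 49/9 ≈ 5.4444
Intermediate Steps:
S = 2
z = 3
Q(d, K) = K/3 (Q(d, K) = (K*3)/9 = (3*K)/9 = K/3)
u(w) = 1/(4 + w)
C(l, R) = -1 (C(l, R) = 2 - 1*3 = 2 - 3 = -1)
(Q(10, -4) + C(8, u(-5*2)))**2 = ((1/3)*(-4) - 1)**2 = (-4/3 - 1)**2 = (-7/3)**2 = 49/9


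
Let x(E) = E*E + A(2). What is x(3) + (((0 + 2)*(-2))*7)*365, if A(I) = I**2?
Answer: -10207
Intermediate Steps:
x(E) = 4 + E**2 (x(E) = E*E + 2**2 = E**2 + 4 = 4 + E**2)
x(3) + (((0 + 2)*(-2))*7)*365 = (4 + 3**2) + (((0 + 2)*(-2))*7)*365 = (4 + 9) + ((2*(-2))*7)*365 = 13 - 4*7*365 = 13 - 28*365 = 13 - 10220 = -10207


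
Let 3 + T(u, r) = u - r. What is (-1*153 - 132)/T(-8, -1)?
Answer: 57/2 ≈ 28.500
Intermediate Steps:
T(u, r) = -3 + u - r (T(u, r) = -3 + (u - r) = -3 + u - r)
(-1*153 - 132)/T(-8, -1) = (-1*153 - 132)/(-3 - 8 - 1*(-1)) = (-153 - 132)/(-3 - 8 + 1) = -285/(-10) = -1/10*(-285) = 57/2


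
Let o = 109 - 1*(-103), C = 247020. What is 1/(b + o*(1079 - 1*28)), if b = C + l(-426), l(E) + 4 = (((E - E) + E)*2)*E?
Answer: 1/832780 ≈ 1.2008e-6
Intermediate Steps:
o = 212 (o = 109 + 103 = 212)
l(E) = -4 + 2*E**2 (l(E) = -4 + (((E - E) + E)*2)*E = -4 + ((0 + E)*2)*E = -4 + (E*2)*E = -4 + (2*E)*E = -4 + 2*E**2)
b = 609968 (b = 247020 + (-4 + 2*(-426)**2) = 247020 + (-4 + 2*181476) = 247020 + (-4 + 362952) = 247020 + 362948 = 609968)
1/(b + o*(1079 - 1*28)) = 1/(609968 + 212*(1079 - 1*28)) = 1/(609968 + 212*(1079 - 28)) = 1/(609968 + 212*1051) = 1/(609968 + 222812) = 1/832780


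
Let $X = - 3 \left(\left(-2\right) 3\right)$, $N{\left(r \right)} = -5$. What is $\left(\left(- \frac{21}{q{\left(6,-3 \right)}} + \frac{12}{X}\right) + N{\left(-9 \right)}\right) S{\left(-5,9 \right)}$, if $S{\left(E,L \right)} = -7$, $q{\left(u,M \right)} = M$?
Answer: $- \frac{56}{3} \approx -18.667$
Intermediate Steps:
$X = 18$ ($X = \left(-3\right) \left(-6\right) = 18$)
$\left(\left(- \frac{21}{q{\left(6,-3 \right)}} + \frac{12}{X}\right) + N{\left(-9 \right)}\right) S{\left(-5,9 \right)} = \left(\left(- \frac{21}{-3} + \frac{12}{18}\right) - 5\right) \left(-7\right) = \left(\left(\left(-21\right) \left(- \frac{1}{3}\right) + 12 \cdot \frac{1}{18}\right) - 5\right) \left(-7\right) = \left(\left(7 + \frac{2}{3}\right) - 5\right) \left(-7\right) = \left(\frac{23}{3} - 5\right) \left(-7\right) = \frac{8}{3} \left(-7\right) = - \frac{56}{3}$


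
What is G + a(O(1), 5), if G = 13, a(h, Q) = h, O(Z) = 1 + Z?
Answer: 15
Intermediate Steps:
G + a(O(1), 5) = 13 + (1 + 1) = 13 + 2 = 15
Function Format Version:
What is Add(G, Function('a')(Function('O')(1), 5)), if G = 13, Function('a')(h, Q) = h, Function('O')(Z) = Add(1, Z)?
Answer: 15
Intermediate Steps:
Add(G, Function('a')(Function('O')(1), 5)) = Add(13, Add(1, 1)) = Add(13, 2) = 15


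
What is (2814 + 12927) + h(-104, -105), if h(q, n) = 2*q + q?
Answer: 15429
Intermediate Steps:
h(q, n) = 3*q
(2814 + 12927) + h(-104, -105) = (2814 + 12927) + 3*(-104) = 15741 - 312 = 15429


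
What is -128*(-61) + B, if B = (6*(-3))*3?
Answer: 7754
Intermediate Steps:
B = -54 (B = -18*3 = -54)
-128*(-61) + B = -128*(-61) - 54 = 7808 - 54 = 7754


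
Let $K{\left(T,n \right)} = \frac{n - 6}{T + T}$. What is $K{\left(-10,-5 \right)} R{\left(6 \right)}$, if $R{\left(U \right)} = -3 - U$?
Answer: $- \frac{99}{20} \approx -4.95$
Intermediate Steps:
$K{\left(T,n \right)} = \frac{-6 + n}{2 T}$
$K{\left(-10,-5 \right)} R{\left(6 \right)} = \frac{-6 - 5}{2 \left(-10\right)} \left(-3 - 6\right) = \frac{1}{2} \left(- \frac{1}{10}\right) \left(-11\right) \left(-3 - 6\right) = \frac{11}{20} \left(-9\right) = - \frac{99}{20}$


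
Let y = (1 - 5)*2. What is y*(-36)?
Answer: 288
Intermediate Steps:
y = -8 (y = -4*2 = -8)
y*(-36) = -8*(-36) = 288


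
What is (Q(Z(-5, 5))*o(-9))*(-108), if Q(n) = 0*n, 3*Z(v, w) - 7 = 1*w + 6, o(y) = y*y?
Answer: 0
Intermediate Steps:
o(y) = y²
Z(v, w) = 13/3 + w/3 (Z(v, w) = 7/3 + (1*w + 6)/3 = 7/3 + (w + 6)/3 = 7/3 + (6 + w)/3 = 7/3 + (2 + w/3) = 13/3 + w/3)
Q(n) = 0
(Q(Z(-5, 5))*o(-9))*(-108) = (0*(-9)²)*(-108) = (0*81)*(-108) = 0*(-108) = 0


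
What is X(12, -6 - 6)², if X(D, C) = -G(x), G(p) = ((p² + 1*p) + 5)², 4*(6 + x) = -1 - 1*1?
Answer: 705911761/256 ≈ 2.7575e+6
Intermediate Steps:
x = -13/2 (x = -6 + (-1 - 1*1)/4 = -6 + (-1 - 1)/4 = -6 + (¼)*(-2) = -6 - ½ = -13/2 ≈ -6.5000)
G(p) = (5 + p + p²)² (G(p) = ((p² + p) + 5)² = ((p + p²) + 5)² = (5 + p + p²)²)
X(D, C) = -26569/16 (X(D, C) = -(5 - 13/2 + (-13/2)²)² = -(5 - 13/2 + 169/4)² = -(163/4)² = -1*26569/16 = -26569/16)
X(12, -6 - 6)² = (-26569/16)² = 705911761/256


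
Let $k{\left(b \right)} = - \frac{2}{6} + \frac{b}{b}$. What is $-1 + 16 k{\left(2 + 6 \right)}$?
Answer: $\frac{29}{3} \approx 9.6667$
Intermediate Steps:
$k{\left(b \right)} = \frac{2}{3}$ ($k{\left(b \right)} = \left(-2\right) \frac{1}{6} + 1 = - \frac{1}{3} + 1 = \frac{2}{3}$)
$-1 + 16 k{\left(2 + 6 \right)} = -1 + 16 \cdot \frac{2}{3} = -1 + \frac{32}{3} = \frac{29}{3}$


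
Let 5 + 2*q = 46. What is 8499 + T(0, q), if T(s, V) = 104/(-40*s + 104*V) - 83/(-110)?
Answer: 38334113/4510 ≈ 8499.8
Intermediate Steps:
q = 41/2 (q = -5/2 + (½)*46 = -5/2 + 23 = 41/2 ≈ 20.500)
T(s, V) = 83/110 + 104/(-40*s + 104*V) (T(s, V) = 104/(-40*s + 104*V) - 83*(-1/110) = 104/(-40*s + 104*V) + 83/110 = 83/110 + 104/(-40*s + 104*V))
8499 + T(0, q) = 8499 + (1430 - 415*0 + 1079*(41/2))/(110*(-5*0 + 13*(41/2))) = 8499 + (1430 + 0 + 44239/2)/(110*(0 + 533/2)) = 8499 + (1/110)*(47099/2)/(533/2) = 8499 + (1/110)*(2/533)*(47099/2) = 8499 + 3623/4510 = 38334113/4510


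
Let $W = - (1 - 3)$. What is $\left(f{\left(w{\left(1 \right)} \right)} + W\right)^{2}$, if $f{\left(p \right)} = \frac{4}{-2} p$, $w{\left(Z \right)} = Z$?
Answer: $0$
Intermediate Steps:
$W = 2$ ($W = \left(-1\right) \left(-2\right) = 2$)
$f{\left(p \right)} = - 2 p$ ($f{\left(p \right)} = 4 \left(- \frac{1}{2}\right) p = - 2 p$)
$\left(f{\left(w{\left(1 \right)} \right)} + W\right)^{2} = \left(\left(-2\right) 1 + 2\right)^{2} = \left(-2 + 2\right)^{2} = 0^{2} = 0$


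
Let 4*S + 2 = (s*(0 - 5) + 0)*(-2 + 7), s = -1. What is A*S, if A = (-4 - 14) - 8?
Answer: -299/2 ≈ -149.50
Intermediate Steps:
A = -26 (A = -18 - 8 = -26)
S = 23/4 (S = -½ + ((-(0 - 5) + 0)*(-2 + 7))/4 = -½ + ((-1*(-5) + 0)*5)/4 = -½ + ((5 + 0)*5)/4 = -½ + (5*5)/4 = -½ + (¼)*25 = -½ + 25/4 = 23/4 ≈ 5.7500)
A*S = -26*23/4 = -299/2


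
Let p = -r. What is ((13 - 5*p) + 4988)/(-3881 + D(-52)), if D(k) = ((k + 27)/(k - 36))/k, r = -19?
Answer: -22449856/17759481 ≈ -1.2641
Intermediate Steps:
p = 19 (p = -1*(-19) = 19)
D(k) = (27 + k)/(k*(-36 + k)) (D(k) = ((27 + k)/(-36 + k))/k = (27 + k)/(k*(-36 + k)))
((13 - 5*p) + 4988)/(-3881 + D(-52)) = ((13 - 5*19) + 4988)/(-3881 + (27 - 52)/((-52)*(-36 - 52))) = ((13 - 95) + 4988)/(-3881 - 1/52*(-25)/(-88)) = (-82 + 4988)/(-3881 - 1/52*(-1/88)*(-25)) = 4906/(-3881 - 25/4576) = 4906/(-17759481/4576) = 4906*(-4576/17759481) = -22449856/17759481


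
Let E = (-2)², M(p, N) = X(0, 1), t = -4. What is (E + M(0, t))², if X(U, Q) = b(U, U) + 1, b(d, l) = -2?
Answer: 9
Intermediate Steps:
X(U, Q) = -1 (X(U, Q) = -2 + 1 = -1)
M(p, N) = -1
E = 4
(E + M(0, t))² = (4 - 1)² = 3² = 9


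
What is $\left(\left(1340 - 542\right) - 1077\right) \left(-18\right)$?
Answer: $5022$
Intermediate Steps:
$\left(\left(1340 - 542\right) - 1077\right) \left(-18\right) = \left(798 - 1077\right) \left(-18\right) = \left(-279\right) \left(-18\right) = 5022$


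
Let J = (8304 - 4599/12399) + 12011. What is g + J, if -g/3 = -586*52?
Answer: 461782690/4133 ≈ 1.1173e+5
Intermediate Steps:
J = 83960362/4133 (J = (8304 - 4599*1/12399) + 12011 = (8304 - 1533/4133) + 12011 = 34318899/4133 + 12011 = 83960362/4133 ≈ 20315.)
g = 91416 (g = -(-1758)*52 = -3*(-30472) = 91416)
g + J = 91416 + 83960362/4133 = 461782690/4133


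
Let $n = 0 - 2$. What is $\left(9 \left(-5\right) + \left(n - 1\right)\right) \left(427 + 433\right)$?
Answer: $-41280$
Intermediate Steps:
$n = -2$ ($n = 0 - 2 = -2$)
$\left(9 \left(-5\right) + \left(n - 1\right)\right) \left(427 + 433\right) = \left(9 \left(-5\right) - 3\right) \left(427 + 433\right) = \left(-45 - 3\right) 860 = \left(-48\right) 860 = -41280$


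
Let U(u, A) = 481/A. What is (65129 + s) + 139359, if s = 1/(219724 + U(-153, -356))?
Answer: 15995309628700/78221263 ≈ 2.0449e+5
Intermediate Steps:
s = 356/78221263 (s = 1/(219724 + 481/(-356)) = 1/(219724 + 481*(-1/356)) = 1/(219724 - 481/356) = 1/(78221263/356) = 356/78221263 ≈ 4.5512e-6)
(65129 + s) + 139359 = (65129 + 356/78221263) + 139359 = 5094472638283/78221263 + 139359 = 15995309628700/78221263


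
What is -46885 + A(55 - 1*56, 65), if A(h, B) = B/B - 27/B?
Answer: -3047487/65 ≈ -46884.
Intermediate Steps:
A(h, B) = 1 - 27/B
-46885 + A(55 - 1*56, 65) = -46885 + (-27 + 65)/65 = -46885 + (1/65)*38 = -46885 + 38/65 = -3047487/65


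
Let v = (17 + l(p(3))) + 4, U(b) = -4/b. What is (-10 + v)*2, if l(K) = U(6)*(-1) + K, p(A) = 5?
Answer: 100/3 ≈ 33.333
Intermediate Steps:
l(K) = 2/3 + K (l(K) = -4/6*(-1) + K = -4*1/6*(-1) + K = -2/3*(-1) + K = 2/3 + K)
v = 80/3 (v = (17 + (2/3 + 5)) + 4 = (17 + 17/3) + 4 = 68/3 + 4 = 80/3 ≈ 26.667)
(-10 + v)*2 = (-10 + 80/3)*2 = (50/3)*2 = 100/3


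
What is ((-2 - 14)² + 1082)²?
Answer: 1790244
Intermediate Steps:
((-2 - 14)² + 1082)² = ((-16)² + 1082)² = (256 + 1082)² = 1338² = 1790244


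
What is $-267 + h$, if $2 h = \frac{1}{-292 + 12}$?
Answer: $- \frac{149521}{560} \approx -267.0$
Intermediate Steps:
$h = - \frac{1}{560}$ ($h = \frac{1}{2 \left(-292 + 12\right)} = \frac{1}{2 \left(-280\right)} = \frac{1}{2} \left(- \frac{1}{280}\right) = - \frac{1}{560} \approx -0.0017857$)
$-267 + h = -267 - \frac{1}{560} = - \frac{149521}{560}$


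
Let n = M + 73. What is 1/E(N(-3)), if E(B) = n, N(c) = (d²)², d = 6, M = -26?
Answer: 1/47 ≈ 0.021277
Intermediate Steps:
n = 47 (n = -26 + 73 = 47)
N(c) = 1296 (N(c) = (6²)² = 36² = 1296)
E(B) = 47
1/E(N(-3)) = 1/47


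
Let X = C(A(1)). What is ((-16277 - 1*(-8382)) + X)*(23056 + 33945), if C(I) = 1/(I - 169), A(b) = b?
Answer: -10800557623/24 ≈ -4.5002e+8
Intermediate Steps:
C(I) = 1/(-169 + I)
X = -1/168 (X = 1/(-169 + 1) = 1/(-168) = -1/168 ≈ -0.0059524)
((-16277 - 1*(-8382)) + X)*(23056 + 33945) = ((-16277 - 1*(-8382)) - 1/168)*(23056 + 33945) = ((-16277 + 8382) - 1/168)*57001 = (-7895 - 1/168)*57001 = -1326361/168*57001 = -10800557623/24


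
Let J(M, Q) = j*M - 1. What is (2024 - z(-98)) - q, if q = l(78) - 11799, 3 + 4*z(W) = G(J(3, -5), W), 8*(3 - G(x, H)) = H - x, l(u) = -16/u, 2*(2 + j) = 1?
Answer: 34495505/2496 ≈ 13820.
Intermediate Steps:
j = -3/2 (j = -2 + (1/2)*1 = -2 + 1/2 = -3/2 ≈ -1.5000)
J(M, Q) = -1 - 3*M/2 (J(M, Q) = -3*M/2 - 1 = -1 - 3*M/2)
G(x, H) = 3 - H/8 + x/8 (G(x, H) = 3 - (H - x)/8 = 3 + (-H/8 + x/8) = 3 - H/8 + x/8)
z(W) = -11/64 - W/32 (z(W) = -3/4 + (3 - W/8 + (-1 - 3/2*3)/8)/4 = -3/4 + (3 - W/8 + (-1 - 9/2)/8)/4 = -3/4 + (3 - W/8 + (1/8)*(-11/2))/4 = -3/4 + (3 - W/8 - 11/16)/4 = -3/4 + (37/16 - W/8)/4 = -3/4 + (37/64 - W/32) = -11/64 - W/32)
q = -460169/39 (q = -16/78 - 11799 = -16*1/78 - 11799 = -8/39 - 11799 = -460169/39 ≈ -11799.)
(2024 - z(-98)) - q = (2024 - (-11/64 - 1/32*(-98))) - 1*(-460169/39) = (2024 - (-11/64 + 49/16)) + 460169/39 = (2024 - 1*185/64) + 460169/39 = (2024 - 185/64) + 460169/39 = 129351/64 + 460169/39 = 34495505/2496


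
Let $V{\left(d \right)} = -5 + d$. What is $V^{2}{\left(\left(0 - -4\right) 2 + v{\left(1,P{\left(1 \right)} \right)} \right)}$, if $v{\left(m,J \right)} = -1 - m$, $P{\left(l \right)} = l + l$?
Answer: $1$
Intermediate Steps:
$P{\left(l \right)} = 2 l$
$V^{2}{\left(\left(0 - -4\right) 2 + v{\left(1,P{\left(1 \right)} \right)} \right)} = \left(-5 + \left(\left(0 - -4\right) 2 - 2\right)\right)^{2} = \left(-5 + \left(\left(0 + 4\right) 2 - 2\right)\right)^{2} = \left(-5 + \left(4 \cdot 2 - 2\right)\right)^{2} = \left(-5 + \left(8 - 2\right)\right)^{2} = \left(-5 + 6\right)^{2} = 1^{2} = 1$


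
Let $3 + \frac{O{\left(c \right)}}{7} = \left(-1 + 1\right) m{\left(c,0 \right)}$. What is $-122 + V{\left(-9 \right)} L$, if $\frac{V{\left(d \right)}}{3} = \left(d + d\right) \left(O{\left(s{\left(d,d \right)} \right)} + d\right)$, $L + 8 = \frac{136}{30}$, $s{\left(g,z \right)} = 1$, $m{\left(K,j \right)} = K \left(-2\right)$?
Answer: $-5738$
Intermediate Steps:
$m{\left(K,j \right)} = - 2 K$
$O{\left(c \right)} = -21$ ($O{\left(c \right)} = -21 + 7 \left(-1 + 1\right) \left(- 2 c\right) = -21 + 7 \cdot 0 \left(- 2 c\right) = -21 + 7 \cdot 0 = -21 + 0 = -21$)
$L = - \frac{52}{15}$ ($L = -8 + \frac{136}{30} = -8 + 136 \cdot \frac{1}{30} = -8 + \frac{68}{15} = - \frac{52}{15} \approx -3.4667$)
$V{\left(d \right)} = 6 d \left(-21 + d\right)$ ($V{\left(d \right)} = 3 \left(d + d\right) \left(-21 + d\right) = 3 \cdot 2 d \left(-21 + d\right) = 6 d \left(-21 + d\right)$)
$-122 + V{\left(-9 \right)} L = -122 + 6 \left(-9\right) \left(-21 - 9\right) \left(- \frac{52}{15}\right) = -122 + 6 \left(-9\right) \left(-30\right) \left(- \frac{52}{15}\right) = -122 + 1620 \left(- \frac{52}{15}\right) = -122 - 5616 = -5738$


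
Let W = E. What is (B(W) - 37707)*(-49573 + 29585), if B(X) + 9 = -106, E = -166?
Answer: 755986136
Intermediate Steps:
W = -166
B(X) = -115 (B(X) = -9 - 106 = -115)
(B(W) - 37707)*(-49573 + 29585) = (-115 - 37707)*(-49573 + 29585) = -37822*(-19988) = 755986136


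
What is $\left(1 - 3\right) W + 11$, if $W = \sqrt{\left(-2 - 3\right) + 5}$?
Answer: $11$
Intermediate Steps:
$W = 0$ ($W = \sqrt{\left(-2 - 3\right) + 5} = \sqrt{-5 + 5} = \sqrt{0} = 0$)
$\left(1 - 3\right) W + 11 = \left(1 - 3\right) 0 + 11 = \left(-2\right) 0 + 11 = 0 + 11 = 11$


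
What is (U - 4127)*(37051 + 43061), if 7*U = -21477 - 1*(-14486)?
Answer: -2874418560/7 ≈ -4.1063e+8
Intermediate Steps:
U = -6991/7 (U = (-21477 - 1*(-14486))/7 = (-21477 + 14486)/7 = (1/7)*(-6991) = -6991/7 ≈ -998.71)
(U - 4127)*(37051 + 43061) = (-6991/7 - 4127)*(37051 + 43061) = -35880/7*80112 = -2874418560/7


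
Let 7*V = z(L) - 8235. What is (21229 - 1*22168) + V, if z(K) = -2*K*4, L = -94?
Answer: -2008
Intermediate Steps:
z(K) = -8*K
V = -1069 (V = (-8*(-94) - 8235)/7 = (752 - 8235)/7 = (1/7)*(-7483) = -1069)
(21229 - 1*22168) + V = (21229 - 1*22168) - 1069 = (21229 - 22168) - 1069 = -939 - 1069 = -2008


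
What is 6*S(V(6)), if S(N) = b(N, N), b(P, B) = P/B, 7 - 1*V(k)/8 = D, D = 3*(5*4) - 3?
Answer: 6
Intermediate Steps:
D = 57 (D = 3*20 - 3 = 60 - 3 = 57)
V(k) = -400 (V(k) = 56 - 8*57 = 56 - 456 = -400)
S(N) = 1 (S(N) = N/N = 1)
6*S(V(6)) = 6*1 = 6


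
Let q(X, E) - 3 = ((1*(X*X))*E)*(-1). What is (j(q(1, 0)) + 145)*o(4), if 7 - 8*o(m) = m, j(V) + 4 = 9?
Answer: 225/4 ≈ 56.250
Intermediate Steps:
q(X, E) = 3 - E*X² (q(X, E) = 3 + ((1*(X*X))*E)*(-1) = 3 + ((1*X²)*E)*(-1) = 3 + (X²*E)*(-1) = 3 + (E*X²)*(-1) = 3 - E*X²)
j(V) = 5 (j(V) = -4 + 9 = 5)
o(m) = 7/8 - m/8
(j(q(1, 0)) + 145)*o(4) = (5 + 145)*(7/8 - ⅛*4) = 150*(7/8 - ½) = 150*(3/8) = 225/4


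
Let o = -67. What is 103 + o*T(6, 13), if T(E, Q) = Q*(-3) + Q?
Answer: 1845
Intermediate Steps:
T(E, Q) = -2*Q (T(E, Q) = -3*Q + Q = -2*Q)
103 + o*T(6, 13) = 103 - (-134)*13 = 103 - 67*(-26) = 103 + 1742 = 1845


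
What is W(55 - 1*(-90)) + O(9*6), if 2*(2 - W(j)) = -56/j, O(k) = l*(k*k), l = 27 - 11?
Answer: 6765438/145 ≈ 46658.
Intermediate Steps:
l = 16
O(k) = 16*k² (O(k) = 16*(k*k) = 16*k²)
W(j) = 2 + 28/j (W(j) = 2 - (-28)/j = 2 + 28/j)
W(55 - 1*(-90)) + O(9*6) = (2 + 28/(55 - 1*(-90))) + 16*(9*6)² = (2 + 28/(55 + 90)) + 16*54² = (2 + 28/145) + 16*2916 = (2 + 28*(1/145)) + 46656 = (2 + 28/145) + 46656 = 318/145 + 46656 = 6765438/145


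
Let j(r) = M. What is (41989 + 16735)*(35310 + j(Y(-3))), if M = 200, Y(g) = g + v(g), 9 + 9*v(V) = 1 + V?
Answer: 2085289240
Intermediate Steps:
v(V) = -8/9 + V/9 (v(V) = -1 + (1 + V)/9 = -1 + (1/9 + V/9) = -8/9 + V/9)
Y(g) = -8/9 + 10*g/9 (Y(g) = g + (-8/9 + g/9) = -8/9 + 10*g/9)
j(r) = 200
(41989 + 16735)*(35310 + j(Y(-3))) = (41989 + 16735)*(35310 + 200) = 58724*35510 = 2085289240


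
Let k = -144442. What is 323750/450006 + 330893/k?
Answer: -51070368929/32499883326 ≈ -1.5714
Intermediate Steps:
323750/450006 + 330893/k = 323750/450006 + 330893/(-144442) = 323750*(1/450006) + 330893*(-1/144442) = 161875/225003 - 330893/144442 = -51070368929/32499883326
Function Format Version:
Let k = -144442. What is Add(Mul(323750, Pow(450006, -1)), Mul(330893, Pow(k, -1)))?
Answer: Rational(-51070368929, 32499883326) ≈ -1.5714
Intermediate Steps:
Add(Mul(323750, Pow(450006, -1)), Mul(330893, Pow(k, -1))) = Add(Mul(323750, Pow(450006, -1)), Mul(330893, Pow(-144442, -1))) = Add(Mul(323750, Rational(1, 450006)), Mul(330893, Rational(-1, 144442))) = Add(Rational(161875, 225003), Rational(-330893, 144442)) = Rational(-51070368929, 32499883326)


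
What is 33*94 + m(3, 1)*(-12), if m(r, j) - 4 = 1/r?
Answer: 3050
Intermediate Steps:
m(r, j) = 4 + 1/r
33*94 + m(3, 1)*(-12) = 33*94 + (4 + 1/3)*(-12) = 3102 + (4 + ⅓)*(-12) = 3102 + (13/3)*(-12) = 3102 - 52 = 3050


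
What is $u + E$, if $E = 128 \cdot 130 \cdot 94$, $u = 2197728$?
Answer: $3761888$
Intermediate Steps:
$E = 1564160$ ($E = 16640 \cdot 94 = 1564160$)
$u + E = 2197728 + 1564160 = 3761888$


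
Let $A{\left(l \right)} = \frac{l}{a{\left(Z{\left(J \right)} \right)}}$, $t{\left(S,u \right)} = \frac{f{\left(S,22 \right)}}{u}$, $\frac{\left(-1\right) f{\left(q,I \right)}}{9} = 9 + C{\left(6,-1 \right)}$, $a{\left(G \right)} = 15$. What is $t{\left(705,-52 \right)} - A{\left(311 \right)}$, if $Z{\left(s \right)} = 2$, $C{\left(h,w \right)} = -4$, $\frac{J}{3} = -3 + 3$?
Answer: $- \frac{15497}{780} \approx -19.868$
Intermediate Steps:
$J = 0$ ($J = 3 \left(-3 + 3\right) = 3 \cdot 0 = 0$)
$f{\left(q,I \right)} = -45$ ($f{\left(q,I \right)} = - 9 \left(9 - 4\right) = \left(-9\right) 5 = -45$)
$t{\left(S,u \right)} = - \frac{45}{u}$
$A{\left(l \right)} = \frac{l}{15}$
$t{\left(705,-52 \right)} - A{\left(311 \right)} = - \frac{45}{-52} - \frac{1}{15} \cdot 311 = \left(-45\right) \left(- \frac{1}{52}\right) - \frac{311}{15} = \frac{45}{52} - \frac{311}{15} = - \frac{15497}{780}$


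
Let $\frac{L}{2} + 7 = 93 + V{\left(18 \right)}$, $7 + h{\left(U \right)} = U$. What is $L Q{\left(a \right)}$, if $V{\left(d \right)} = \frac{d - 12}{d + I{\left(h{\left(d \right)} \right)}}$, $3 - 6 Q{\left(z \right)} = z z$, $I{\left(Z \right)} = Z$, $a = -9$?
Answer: $- \frac{65000}{29} \approx -2241.4$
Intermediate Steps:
$h{\left(U \right)} = -7 + U$
$Q{\left(z \right)} = \frac{1}{2} - \frac{z^{2}}{6}$ ($Q{\left(z \right)} = \frac{1}{2} - \frac{z z}{6} = \frac{1}{2} - \frac{z^{2}}{6}$)
$V{\left(d \right)} = \frac{-12 + d}{-7 + 2 d}$ ($V{\left(d \right)} = \frac{d - 12}{d + \left(-7 + d\right)} = \frac{-12 + d}{-7 + 2 d}$)
$L = \frac{5000}{29}$ ($L = -14 + 2 \left(93 + \frac{-12 + 18}{-7 + 2 \cdot 18}\right) = -14 + 2 \left(93 + \frac{1}{-7 + 36} \cdot 6\right) = -14 + 2 \left(93 + \frac{1}{29} \cdot 6\right) = -14 + 2 \left(93 + \frac{6}{29}\right) = -14 + 2 \cdot \frac{2703}{29} = -14 + \frac{5406}{29} = \frac{5000}{29} \approx 172.41$)
$L Q{\left(a \right)} = \frac{5000 \left(\frac{1}{2} - \frac{\left(-9\right)^{2}}{6}\right)}{29} = \frac{5000 \left(\frac{1}{2} - \frac{27}{2}\right)}{29} = \frac{5000}{29} \left(-13\right) = - \frac{65000}{29}$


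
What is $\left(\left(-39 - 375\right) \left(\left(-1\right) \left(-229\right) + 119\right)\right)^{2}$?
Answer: $20756741184$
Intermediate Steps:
$\left(\left(-39 - 375\right) \left(\left(-1\right) \left(-229\right) + 119\right)\right)^{2} = \left(- 414 \left(229 + 119\right)\right)^{2} = \left(\left(-414\right) 348\right)^{2} = \left(-144072\right)^{2} = 20756741184$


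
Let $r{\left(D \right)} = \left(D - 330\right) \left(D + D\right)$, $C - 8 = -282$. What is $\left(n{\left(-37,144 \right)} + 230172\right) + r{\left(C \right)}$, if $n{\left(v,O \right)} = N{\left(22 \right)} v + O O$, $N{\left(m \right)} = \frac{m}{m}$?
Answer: $581863$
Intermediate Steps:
$C = -274$ ($C = 8 - 282 = -274$)
$N{\left(m \right)} = 1$
$r{\left(D \right)} = 2 D \left(-330 + D\right)$ ($r{\left(D \right)} = \left(-330 + D\right) 2 D = 2 D \left(-330 + D\right)$)
$n{\left(v,O \right)} = v + O^{2}$ ($n{\left(v,O \right)} = 1 v + O O = v + O^{2}$)
$\left(n{\left(-37,144 \right)} + 230172\right) + r{\left(C \right)} = \left(\left(-37 + 144^{2}\right) + 230172\right) + 2 \left(-274\right) \left(-330 - 274\right) = \left(\left(-37 + 20736\right) + 230172\right) + 2 \left(-274\right) \left(-604\right) = \left(20699 + 230172\right) + 330992 = 250871 + 330992 = 581863$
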